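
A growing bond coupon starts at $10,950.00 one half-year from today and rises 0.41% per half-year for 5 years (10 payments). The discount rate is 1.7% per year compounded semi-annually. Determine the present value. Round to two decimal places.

Periodic rate r = 0.017/2 per half-year; n is counted in half-years.
Growing ordinary annuity: PV = PMT₁ × [1 − ((1+g)/(1+r))^n] / (r − g) = 10,950 × [1 − ((1+0.0041)/(1+r))^10] / (r − 0.0041) = $106,470.00.

$106,470.00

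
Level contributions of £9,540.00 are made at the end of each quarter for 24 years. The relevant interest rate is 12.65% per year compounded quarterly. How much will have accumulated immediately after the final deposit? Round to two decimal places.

£5,690,952.75

This is an ordinary annuity: 96 deposits of £9,540.00 at the end of each quarter.
Periodic rate r = 0.1265/4 per quarter; n is counted in quarters.
FV = PMT × [((1+r)^n − 1)/r] = 9,540 × [(1+r)^96 − 1] / r = £5,690,952.75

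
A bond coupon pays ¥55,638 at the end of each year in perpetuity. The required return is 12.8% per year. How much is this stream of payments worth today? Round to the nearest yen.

¥434,672

Periodic rate r = 0.128 per year.
Level perpetuity: PV = PMT / r = 55,638 / (0.128) = ¥434,672.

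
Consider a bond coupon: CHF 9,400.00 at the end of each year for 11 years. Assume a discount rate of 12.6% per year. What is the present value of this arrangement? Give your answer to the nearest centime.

This is an ordinary annuity: 11 payments of CHF 9,400.00 at the end of each year.
Periodic rate r = 0.126 per year.
PV = PMT × [(1 − (1+r)^−n)/r] = 9,400 × [1 − (1+r)^−11] / r = CHF 54,380.67

CHF 54,380.67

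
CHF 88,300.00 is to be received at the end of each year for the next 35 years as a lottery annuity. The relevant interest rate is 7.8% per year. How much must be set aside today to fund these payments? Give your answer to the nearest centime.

CHF 1,050,353.65

This is an ordinary annuity: 35 payments of CHF 88,300.00 at the end of each year.
Periodic rate r = 0.078 per year.
PV = PMT × [(1 − (1+r)^−n)/r] = 88,300 × [1 − (1+r)^−35] / r = CHF 1,050,353.65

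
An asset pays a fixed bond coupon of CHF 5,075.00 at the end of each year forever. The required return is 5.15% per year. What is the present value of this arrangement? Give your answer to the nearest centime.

CHF 98,543.69

Periodic rate r = 0.0515 per year.
Level perpetuity: PV = PMT / r = 5,075 / (0.0515) = CHF 98,543.69.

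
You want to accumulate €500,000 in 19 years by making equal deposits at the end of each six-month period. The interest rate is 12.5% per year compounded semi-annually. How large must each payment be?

Level ordinary annuity; solve FV = PMT × [((1+r)^n − 1)/r] for PMT.
Periodic rate r = 0.125/2 per half-year; n is counted in half-years.
With n = 38: PMT = 500,000 / ([((1+r)^n − 1)/r]) = €3,467.79

€3,467.79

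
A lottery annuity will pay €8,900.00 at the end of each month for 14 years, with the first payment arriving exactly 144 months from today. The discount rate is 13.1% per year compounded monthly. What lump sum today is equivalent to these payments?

€144,735.43

Ordinary annuity of 168 payments, first payment at period 144.
Periodic rate r = 0.131/12 per month; n is counted in months.
The ordinary-annuity PV formula values the stream one period before the first payment (period 143); discount that back 143 periods:
PV₀ = 8,900 × [1 − (1+r)^−168] / r × (1+r)^−143 = €144,735.43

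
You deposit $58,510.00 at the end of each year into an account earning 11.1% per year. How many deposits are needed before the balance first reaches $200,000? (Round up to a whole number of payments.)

Periodic rate r = 0.111 per year.
Ordinary annuity FV: 200,000 = 58,510 × [((1+r)^n − 1)/r].
(1+r)^n = 1 + 200,000 × r / 58,510, so n = ln(1 + 200,000·r/58,510) / ln(1+r) = 3.06.
Round up to a whole number of payments: n = 4.

4 payments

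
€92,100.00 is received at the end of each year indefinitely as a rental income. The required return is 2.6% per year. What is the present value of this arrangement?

€3,542,307.69

Periodic rate r = 0.026 per year.
Level perpetuity: PV = PMT / r = 92,100 / (0.026) = €3,542,307.69.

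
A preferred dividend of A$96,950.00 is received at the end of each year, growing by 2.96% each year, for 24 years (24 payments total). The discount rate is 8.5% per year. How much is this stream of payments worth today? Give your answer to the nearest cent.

A$1,252,527.42

Periodic rate r = 0.085 per year.
Growing ordinary annuity: PV = PMT₁ × [1 − ((1+g)/(1+r))^n] / (r − g) = 96,950 × [1 − ((1+0.0296)/(1+r))^24] / (r − 0.0296) = A$1,252,527.42.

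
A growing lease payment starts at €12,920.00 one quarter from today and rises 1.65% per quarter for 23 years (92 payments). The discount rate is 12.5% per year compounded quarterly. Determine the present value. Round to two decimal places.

€643,195.29

Periodic rate r = 0.125/4 per quarter; n is counted in quarters.
Growing ordinary annuity: PV = PMT₁ × [1 − ((1+g)/(1+r))^n] / (r − g) = 12,920 × [1 − ((1+0.0165)/(1+r))^92] / (r − 0.0165) = €643,195.29.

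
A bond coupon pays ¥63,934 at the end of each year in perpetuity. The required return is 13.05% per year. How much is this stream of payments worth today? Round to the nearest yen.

¥489,916

Periodic rate r = 0.1305 per year.
Level perpetuity: PV = PMT / r = 63,934 / (0.1305) = ¥489,916.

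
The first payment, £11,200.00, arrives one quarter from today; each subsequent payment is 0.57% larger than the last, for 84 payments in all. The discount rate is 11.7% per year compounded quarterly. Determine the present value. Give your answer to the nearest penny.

£407,534.61

Periodic rate r = 0.117/4 per quarter; n is counted in quarters.
Growing ordinary annuity: PV = PMT₁ × [1 − ((1+g)/(1+r))^n] / (r − g) = 11,200 × [1 − ((1+0.0057)/(1+r))^84] / (r − 0.0057) = £407,534.61.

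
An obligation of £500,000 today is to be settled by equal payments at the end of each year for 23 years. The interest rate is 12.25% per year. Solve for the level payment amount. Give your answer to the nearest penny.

£65,867.25

Level ordinary annuity; solve PV = PMT × [(1 − (1+r)^−n)/r] for PMT.
Periodic rate r = 0.1225 per year.
With n = 23: PMT = 500,000 / ([(1 − (1+r)^−n)/r]) = £65,867.25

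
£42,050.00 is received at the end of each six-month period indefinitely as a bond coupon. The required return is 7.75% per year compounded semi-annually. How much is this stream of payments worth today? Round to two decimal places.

Periodic rate r = 0.0775/2 per half-year.
Level perpetuity: PV = PMT / r = 42,050 / (0.0775/2) = £1,085,161.29.

£1,085,161.29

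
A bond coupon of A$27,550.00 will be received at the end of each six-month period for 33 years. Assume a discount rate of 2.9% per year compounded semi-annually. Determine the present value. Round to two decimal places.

This is an ordinary annuity: 66 payments of A$27,550.00 at the end of each six-month period.
Periodic rate r = 0.029/2 per half-year; n is counted in half-years.
PV = PMT × [(1 − (1+r)^−n)/r] = 27,550 × [1 − (1+r)^−66] / r = A$1,165,286.18

A$1,165,286.18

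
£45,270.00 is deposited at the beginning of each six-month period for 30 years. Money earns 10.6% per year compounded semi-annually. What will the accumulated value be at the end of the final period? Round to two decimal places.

This is an annuity due: 60 deposits of £45,270.00 at the beginning of each six-month period.
Periodic rate r = 0.106/2 per half-year; n is counted in half-years.
FV = PMT × [((1+r)^n − 1)/r] × (1+r) = 45,270 × [(1+r)^60 − 1] / r × (1+r) = £19,037,829.63

£19,037,829.63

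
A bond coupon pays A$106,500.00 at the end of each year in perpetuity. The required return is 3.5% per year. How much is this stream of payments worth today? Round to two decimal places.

A$3,042,857.14

Periodic rate r = 0.035 per year.
Level perpetuity: PV = PMT / r = 106,500 / (0.035) = A$3,042,857.14.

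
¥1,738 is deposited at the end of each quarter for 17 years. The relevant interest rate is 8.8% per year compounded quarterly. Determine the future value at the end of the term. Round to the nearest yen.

This is an ordinary annuity: 68 deposits of ¥1,738 at the end of each quarter.
Periodic rate r = 0.088/4 per quarter; n is counted in quarters.
FV = PMT × [((1+r)^n − 1)/r] = 1,738 × [(1+r)^68 − 1] / r = ¥267,967

¥267,967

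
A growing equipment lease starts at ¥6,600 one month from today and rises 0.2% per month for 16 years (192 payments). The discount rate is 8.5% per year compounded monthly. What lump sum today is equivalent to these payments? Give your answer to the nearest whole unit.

Periodic rate r = 0.085/12 per month; n is counted in months.
Growing ordinary annuity: PV = PMT₁ × [1 − ((1+g)/(1+r))^n] / (r − g) = 6,600 × [1 − ((1+0.002)/(1+r))^192] / (r − 0.002) = ¥806,956.

¥806,956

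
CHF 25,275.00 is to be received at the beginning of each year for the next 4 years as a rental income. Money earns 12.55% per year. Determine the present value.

This is an annuity due: 4 payments of CHF 25,275.00 at the beginning of each year.
Periodic rate r = 0.1255 per year.
PV = PMT × [(1 − (1+r)^−n)/r] × (1+r) = 25,275 × [1 − (1+r)^−4] / r × (1+r) = CHF 85,412.11

CHF 85,412.11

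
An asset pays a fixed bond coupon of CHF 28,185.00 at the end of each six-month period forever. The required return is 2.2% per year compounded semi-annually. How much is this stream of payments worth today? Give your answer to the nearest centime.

CHF 2,562,272.73

Periodic rate r = 0.022/2 per half-year.
Level perpetuity: PV = PMT / r = 28,185 / (0.022/2) = CHF 2,562,272.73.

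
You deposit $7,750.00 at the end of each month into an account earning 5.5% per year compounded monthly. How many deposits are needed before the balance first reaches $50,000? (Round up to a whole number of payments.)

Periodic rate r = 0.055/12 per month; n is counted in months.
Ordinary annuity FV: 50,000 = 7,750 × [((1+r)^n − 1)/r].
(1+r)^n = 1 + 50,000 × r / 7,750, so n = ln(1 + 50,000·r/7,750) / ln(1+r) = 6.37.
Round up to a whole number of payments: n = 7.

7 payments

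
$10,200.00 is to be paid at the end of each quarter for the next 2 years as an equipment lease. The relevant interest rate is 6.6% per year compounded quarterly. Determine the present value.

This is an ordinary annuity: 8 payments of $10,200.00 at the end of each quarter.
Periodic rate r = 0.066/4 per quarter; n is counted in quarters.
PV = PMT × [(1 − (1+r)^−n)/r] = 10,200 × [1 − (1+r)^−8] / r = $75,859.89

$75,859.89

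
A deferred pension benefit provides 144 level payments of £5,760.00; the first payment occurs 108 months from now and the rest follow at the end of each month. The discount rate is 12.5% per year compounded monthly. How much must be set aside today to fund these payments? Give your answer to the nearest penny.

£141,421.59

Ordinary annuity of 144 payments, first payment at period 108.
Periodic rate r = 0.125/12 per month; n is counted in months.
The ordinary-annuity PV formula values the stream one period before the first payment (period 107); discount that back 107 periods:
PV₀ = 5,760 × [1 − (1+r)^−144] / r × (1+r)^−107 = £141,421.59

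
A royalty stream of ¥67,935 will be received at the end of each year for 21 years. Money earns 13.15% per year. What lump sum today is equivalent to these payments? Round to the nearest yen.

This is an ordinary annuity: 21 payments of ¥67,935 at the end of each year.
Periodic rate r = 0.1315 per year.
PV = PMT × [(1 − (1+r)^−n)/r] = 67,935 × [1 − (1+r)^−21] / r = ¥478,031

¥478,031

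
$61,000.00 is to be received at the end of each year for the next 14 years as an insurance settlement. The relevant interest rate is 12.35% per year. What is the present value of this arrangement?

$397,179.61

This is an ordinary annuity: 14 payments of $61,000.00 at the end of each year.
Periodic rate r = 0.1235 per year.
PV = PMT × [(1 − (1+r)^−n)/r] = 61,000 × [1 − (1+r)^−14] / r = $397,179.61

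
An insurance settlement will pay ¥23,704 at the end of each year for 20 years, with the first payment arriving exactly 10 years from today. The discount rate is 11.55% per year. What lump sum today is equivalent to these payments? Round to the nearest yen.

¥68,116

Ordinary annuity of 20 payments, first payment at period 10.
Periodic rate r = 0.1155 per year.
The ordinary-annuity PV formula values the stream one period before the first payment (period 9); discount that back 9 periods:
PV₀ = 23,704 × [1 − (1+r)^−20] / r × (1+r)^−9 = ¥68,116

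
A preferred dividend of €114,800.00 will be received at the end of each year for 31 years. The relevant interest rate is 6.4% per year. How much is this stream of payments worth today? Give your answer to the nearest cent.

This is an ordinary annuity: 31 payments of €114,800.00 at the end of each year.
Periodic rate r = 0.064 per year.
PV = PMT × [(1 − (1+r)^−n)/r] = 114,800 × [1 − (1+r)^−31] / r = €1,531,586.97

€1,531,586.97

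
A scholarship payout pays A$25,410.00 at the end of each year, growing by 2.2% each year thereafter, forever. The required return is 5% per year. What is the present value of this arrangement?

A$907,500.00

Periodic rate r = 0.05 per year.
Growing perpetuity (Gordon): PV = PMT₁ / (r − g) = 25,410 / (r − 0.022) = A$907,500.00.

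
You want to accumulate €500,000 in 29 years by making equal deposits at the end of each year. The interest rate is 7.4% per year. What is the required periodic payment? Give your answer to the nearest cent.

€5,341.20

Level ordinary annuity; solve FV = PMT × [((1+r)^n − 1)/r] for PMT.
Periodic rate r = 0.074 per year.
With n = 29: PMT = 500,000 / ([((1+r)^n − 1)/r]) = €5,341.20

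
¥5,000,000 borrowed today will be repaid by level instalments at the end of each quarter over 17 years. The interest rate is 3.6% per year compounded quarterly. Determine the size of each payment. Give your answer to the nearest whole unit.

Level ordinary annuity; solve PV = PMT × [(1 − (1+r)^−n)/r] for PMT.
Periodic rate r = 0.036/4 per quarter; n is counted in quarters.
With n = 68: PMT = 5,000,000 / ([(1 − (1+r)^−n)/r]) = ¥98,631

¥98,631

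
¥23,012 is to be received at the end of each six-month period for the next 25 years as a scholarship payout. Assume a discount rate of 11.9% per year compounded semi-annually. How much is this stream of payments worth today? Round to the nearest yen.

This is an ordinary annuity: 50 payments of ¥23,012 at the end of each six-month period.
Periodic rate r = 0.119/2 per half-year; n is counted in half-years.
PV = PMT × [(1 − (1+r)^−n)/r] = 23,012 × [1 − (1+r)^−50] / r = ¥365,259

¥365,259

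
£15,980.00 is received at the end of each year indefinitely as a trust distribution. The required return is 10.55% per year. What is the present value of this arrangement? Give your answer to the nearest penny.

£151,469.19

Periodic rate r = 0.1055 per year.
Level perpetuity: PV = PMT / r = 15,980 / (0.1055) = £151,469.19.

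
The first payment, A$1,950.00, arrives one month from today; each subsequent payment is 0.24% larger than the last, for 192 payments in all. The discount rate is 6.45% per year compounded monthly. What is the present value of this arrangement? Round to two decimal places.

Periodic rate r = 0.0645/12 per month; n is counted in months.
Growing ordinary annuity: PV = PMT₁ × [1 − ((1+g)/(1+r))^n] / (r − g) = 1,950 × [1 − ((1+0.0024)/(1+r))^192] / (r − 0.0024) = A$284,406.50.

A$284,406.50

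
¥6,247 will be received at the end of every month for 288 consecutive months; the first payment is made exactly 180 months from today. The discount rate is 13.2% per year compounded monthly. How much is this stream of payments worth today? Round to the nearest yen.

Ordinary annuity of 288 payments, first payment at period 180.
Periodic rate r = 0.132/12 per month; n is counted in months.
The ordinary-annuity PV formula values the stream one period before the first payment (period 179); discount that back 179 periods:
PV₀ = 6,247 × [1 − (1+r)^−288] / r × (1+r)^−179 = ¥76,703

¥76,703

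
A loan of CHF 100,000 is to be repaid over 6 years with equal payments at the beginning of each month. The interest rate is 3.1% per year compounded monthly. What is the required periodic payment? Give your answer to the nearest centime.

Level annuity due; solve PV = PMT × [(1 − (1+r)^−n)/r] × (1+r) for PMT.
Periodic rate r = 0.031/12 per month; n is counted in months.
With n = 72: PMT = 100,000 / ([(1 − (1+r)^−n)/r] × (1+r)) = CHF 1,519.92

CHF 1,519.92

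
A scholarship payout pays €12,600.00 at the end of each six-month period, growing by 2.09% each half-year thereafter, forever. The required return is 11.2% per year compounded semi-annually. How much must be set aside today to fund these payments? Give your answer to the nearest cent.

Periodic rate r = 0.112/2 per half-year.
Growing perpetuity (Gordon): PV = PMT₁ / (r − g) = 12,600 / (r − 0.0209) = €358,974.36.

€358,974.36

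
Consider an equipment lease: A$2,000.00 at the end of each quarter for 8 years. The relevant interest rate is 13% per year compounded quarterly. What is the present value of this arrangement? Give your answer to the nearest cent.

This is an ordinary annuity: 32 payments of A$2,000.00 at the end of each quarter.
Periodic rate r = 0.13/4 per quarter; n is counted in quarters.
PV = PMT × [(1 − (1+r)^−n)/r] = 2,000 × [1 − (1+r)^−32] / r = A$39,424.59

A$39,424.59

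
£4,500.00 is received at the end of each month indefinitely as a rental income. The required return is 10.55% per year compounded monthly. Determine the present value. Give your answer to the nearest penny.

Periodic rate r = 0.1055/12 per month.
Level perpetuity: PV = PMT / r = 4,500 / (0.1055/12) = £511,848.34.

£511,848.34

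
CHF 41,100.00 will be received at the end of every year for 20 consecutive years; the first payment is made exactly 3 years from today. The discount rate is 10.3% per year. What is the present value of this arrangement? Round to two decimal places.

Ordinary annuity of 20 payments, first payment at period 3.
Periodic rate r = 0.103 per year.
The ordinary-annuity PV formula values the stream one period before the first payment (period 2); discount that back 2 periods:
PV₀ = 41,100 × [1 − (1+r)^−20] / r × (1+r)^−2 = CHF 281,816.45

CHF 281,816.45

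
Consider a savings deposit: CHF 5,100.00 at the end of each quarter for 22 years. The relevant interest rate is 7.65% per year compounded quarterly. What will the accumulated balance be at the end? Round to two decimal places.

This is an ordinary annuity: 88 deposits of CHF 5,100.00 at the end of each quarter.
Periodic rate r = 0.0765/4 per quarter; n is counted in quarters.
FV = PMT × [((1+r)^n − 1)/r] = 5,100 × [(1+r)^88 − 1] / r = CHF 1,145,821.45

CHF 1,145,821.45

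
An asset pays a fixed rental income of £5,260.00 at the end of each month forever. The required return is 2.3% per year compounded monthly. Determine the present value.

Periodic rate r = 0.023/12 per month.
Level perpetuity: PV = PMT / r = 5,260 / (0.023/12) = £2,744,347.83.

£2,744,347.83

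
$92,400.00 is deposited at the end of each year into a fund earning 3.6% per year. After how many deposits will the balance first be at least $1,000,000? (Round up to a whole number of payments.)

Periodic rate r = 0.036 per year.
Ordinary annuity FV: 1,000,000 = 92,400 × [((1+r)^n − 1)/r].
(1+r)^n = 1 + 1,000,000 × r / 92,400, so n = ln(1 + 1,000,000·r/92,400) / ln(1+r) = 9.30.
Round up to a whole number of payments: n = 10.

10 payments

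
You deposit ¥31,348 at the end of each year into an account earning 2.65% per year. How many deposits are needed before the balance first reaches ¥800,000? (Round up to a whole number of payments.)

20 payments

Periodic rate r = 0.0265 per year.
Ordinary annuity FV: 800,000 = 31,348 × [((1+r)^n − 1)/r].
(1+r)^n = 1 + 800,000 × r / 31,348, so n = ln(1 + 800,000·r/31,348) / ln(1+r) = 19.75.
Round up to a whole number of payments: n = 20.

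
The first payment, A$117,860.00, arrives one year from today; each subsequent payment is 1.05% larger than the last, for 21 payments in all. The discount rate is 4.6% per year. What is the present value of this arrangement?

Periodic rate r = 0.046 per year.
Growing ordinary annuity: PV = PMT₁ × [1 − ((1+g)/(1+r))^n] / (r − g) = 117,860 × [1 − ((1+0.0105)/(1+r))^21] / (r − 0.0105) = A$1,712,187.56.

A$1,712,187.56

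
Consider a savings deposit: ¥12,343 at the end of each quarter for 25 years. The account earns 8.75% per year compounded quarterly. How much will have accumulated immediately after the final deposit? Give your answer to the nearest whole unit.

¥4,347,655

This is an ordinary annuity: 100 deposits of ¥12,343 at the end of each quarter.
Periodic rate r = 0.0875/4 per quarter; n is counted in quarters.
FV = PMT × [((1+r)^n − 1)/r] = 12,343 × [(1+r)^100 − 1] / r = ¥4,347,655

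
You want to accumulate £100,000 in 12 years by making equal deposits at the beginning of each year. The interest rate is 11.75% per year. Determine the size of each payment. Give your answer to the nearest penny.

Level annuity due; solve FV = PMT × [((1+r)^n − 1)/r] × (1+r) for PMT.
Periodic rate r = 0.1175 per year.
With n = 12: PMT = 100,000 / ([((1+r)^n − 1)/r] × (1+r)) = £3,764.75

£3,764.75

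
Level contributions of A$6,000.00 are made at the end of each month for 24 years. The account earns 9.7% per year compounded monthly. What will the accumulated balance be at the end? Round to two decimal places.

This is an ordinary annuity: 288 deposits of A$6,000.00 at the end of each month.
Periodic rate r = 0.097/12 per month; n is counted in months.
FV = PMT × [((1+r)^n − 1)/r] = 6,000 × [(1+r)^288 − 1] / r = A$6,800,555.14

A$6,800,555.14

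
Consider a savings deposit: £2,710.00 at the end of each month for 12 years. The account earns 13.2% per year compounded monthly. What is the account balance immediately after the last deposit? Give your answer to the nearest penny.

This is an ordinary annuity: 144 deposits of £2,710.00 at the end of each month.
Periodic rate r = 0.132/12 per month; n is counted in months.
FV = PMT × [((1+r)^n − 1)/r] = 2,710 × [(1+r)^144 − 1] / r = £944,173.68

£944,173.68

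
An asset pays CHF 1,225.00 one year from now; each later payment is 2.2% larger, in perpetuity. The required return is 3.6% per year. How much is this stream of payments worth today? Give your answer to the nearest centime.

Periodic rate r = 0.036 per year.
Growing perpetuity (Gordon): PV = PMT₁ / (r − g) = 1,225 / (r − 0.022) = CHF 87,500.00.

CHF 87,500.00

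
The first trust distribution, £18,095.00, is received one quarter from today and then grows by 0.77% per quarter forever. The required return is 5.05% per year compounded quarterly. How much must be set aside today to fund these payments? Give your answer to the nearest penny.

£3,674,111.68

Periodic rate r = 0.0505/4 per quarter.
Growing perpetuity (Gordon): PV = PMT₁ / (r − g) = 18,095 / (r − 0.0077) = £3,674,111.68.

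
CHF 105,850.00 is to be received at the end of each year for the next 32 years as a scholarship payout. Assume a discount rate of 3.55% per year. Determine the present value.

CHF 2,005,219.46

This is an ordinary annuity: 32 payments of CHF 105,850.00 at the end of each year.
Periodic rate r = 0.0355 per year.
PV = PMT × [(1 − (1+r)^−n)/r] = 105,850 × [1 − (1+r)^−32] / r = CHF 2,005,219.46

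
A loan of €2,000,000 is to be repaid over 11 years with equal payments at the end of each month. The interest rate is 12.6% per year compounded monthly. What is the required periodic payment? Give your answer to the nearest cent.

Level ordinary annuity; solve PV = PMT × [(1 − (1+r)^−n)/r] for PMT.
Periodic rate r = 0.126/12 per month; n is counted in months.
With n = 132: PMT = 2,000,000 / ([(1 − (1+r)^−n)/r]) = €28,070.63

€28,070.63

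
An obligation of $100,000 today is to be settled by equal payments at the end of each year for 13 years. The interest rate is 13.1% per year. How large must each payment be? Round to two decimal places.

$16,412.55

Level ordinary annuity; solve PV = PMT × [(1 − (1+r)^−n)/r] for PMT.
Periodic rate r = 0.131 per year.
With n = 13: PMT = 100,000 / ([(1 − (1+r)^−n)/r]) = $16,412.55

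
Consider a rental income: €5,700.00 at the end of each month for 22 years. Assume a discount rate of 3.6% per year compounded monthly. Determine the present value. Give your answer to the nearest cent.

This is an ordinary annuity: 264 payments of €5,700.00 at the end of each month.
Periodic rate r = 0.036/12 per month; n is counted in months.
PV = PMT × [(1 − (1+r)^−n)/r] = 5,700 × [1 − (1+r)^−264] / r = €1,038,396.84

€1,038,396.84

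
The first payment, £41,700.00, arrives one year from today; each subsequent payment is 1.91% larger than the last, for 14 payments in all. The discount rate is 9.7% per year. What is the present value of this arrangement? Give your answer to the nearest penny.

Periodic rate r = 0.097 per year.
Growing ordinary annuity: PV = PMT₁ × [1 − ((1+g)/(1+r))^n] / (r − g) = 41,700 × [1 − ((1+0.0191)/(1+r))^14] / (r − 0.0191) = £344,430.19.

£344,430.19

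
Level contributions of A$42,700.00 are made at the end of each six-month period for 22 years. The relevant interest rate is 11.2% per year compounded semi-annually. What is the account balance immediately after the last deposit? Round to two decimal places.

This is an ordinary annuity: 44 deposits of A$42,700.00 at the end of each six-month period.
Periodic rate r = 0.112/2 per half-year; n is counted in half-years.
FV = PMT × [((1+r)^n − 1)/r] = 42,700 × [(1+r)^44 − 1] / r = A$7,621,518.90

A$7,621,518.90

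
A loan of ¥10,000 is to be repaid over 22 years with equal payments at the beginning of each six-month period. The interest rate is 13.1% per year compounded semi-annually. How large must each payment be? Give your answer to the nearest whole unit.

¥655

Level annuity due; solve PV = PMT × [(1 − (1+r)^−n)/r] × (1+r) for PMT.
Periodic rate r = 0.131/2 per half-year; n is counted in half-years.
With n = 44: PMT = 10,000 / ([(1 − (1+r)^−n)/r] × (1+r)) = ¥655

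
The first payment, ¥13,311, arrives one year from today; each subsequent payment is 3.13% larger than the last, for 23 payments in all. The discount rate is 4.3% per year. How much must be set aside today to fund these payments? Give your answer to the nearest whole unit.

¥260,002

Periodic rate r = 0.043 per year.
Growing ordinary annuity: PV = PMT₁ × [1 − ((1+g)/(1+r))^n] / (r − g) = 13,311 × [1 − ((1+0.0313)/(1+r))^23] / (r − 0.0313) = ¥260,002.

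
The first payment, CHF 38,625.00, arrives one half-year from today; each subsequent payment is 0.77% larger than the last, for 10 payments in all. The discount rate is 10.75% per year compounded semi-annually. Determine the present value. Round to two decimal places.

CHF 302,255.00

Periodic rate r = 0.1075/2 per half-year; n is counted in half-years.
Growing ordinary annuity: PV = PMT₁ × [1 − ((1+g)/(1+r))^n] / (r − g) = 38,625 × [1 − ((1+0.0077)/(1+r))^10] / (r − 0.0077) = CHF 302,255.00.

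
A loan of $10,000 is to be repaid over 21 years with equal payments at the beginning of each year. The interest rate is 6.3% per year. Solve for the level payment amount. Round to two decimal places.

$819.96

Level annuity due; solve PV = PMT × [(1 − (1+r)^−n)/r] × (1+r) for PMT.
Periodic rate r = 0.063 per year.
With n = 21: PMT = 10,000 / ([(1 − (1+r)^−n)/r] × (1+r)) = $819.96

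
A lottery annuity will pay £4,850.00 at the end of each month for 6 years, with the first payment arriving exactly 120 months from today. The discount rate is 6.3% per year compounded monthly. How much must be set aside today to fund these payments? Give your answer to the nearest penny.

£155,604.82

Ordinary annuity of 72 payments, first payment at period 120.
Periodic rate r = 0.063/12 per month; n is counted in months.
The ordinary-annuity PV formula values the stream one period before the first payment (period 119); discount that back 119 periods:
PV₀ = 4,850 × [1 − (1+r)^−72] / r × (1+r)^−119 = £155,604.82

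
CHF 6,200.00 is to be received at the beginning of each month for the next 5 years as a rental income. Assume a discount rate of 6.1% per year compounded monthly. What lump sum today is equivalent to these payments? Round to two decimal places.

CHF 321,554.73

This is an annuity due: 60 payments of CHF 6,200.00 at the beginning of each month.
Periodic rate r = 0.061/12 per month; n is counted in months.
PV = PMT × [(1 − (1+r)^−n)/r] × (1+r) = 6,200 × [1 − (1+r)^−60] / r × (1+r) = CHF 321,554.73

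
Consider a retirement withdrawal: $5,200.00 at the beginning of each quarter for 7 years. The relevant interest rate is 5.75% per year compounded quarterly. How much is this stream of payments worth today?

$120,882.55

This is an annuity due: 28 payments of $5,200.00 at the beginning of each quarter.
Periodic rate r = 0.0575/4 per quarter; n is counted in quarters.
PV = PMT × [(1 − (1+r)^−n)/r] × (1+r) = 5,200 × [1 − (1+r)^−28] / r × (1+r) = $120,882.55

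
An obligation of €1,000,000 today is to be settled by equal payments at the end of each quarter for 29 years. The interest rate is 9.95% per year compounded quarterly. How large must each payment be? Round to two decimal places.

€26,401.90

Level ordinary annuity; solve PV = PMT × [(1 − (1+r)^−n)/r] for PMT.
Periodic rate r = 0.0995/4 per quarter; n is counted in quarters.
With n = 116: PMT = 1,000,000 / ([(1 − (1+r)^−n)/r]) = €26,401.90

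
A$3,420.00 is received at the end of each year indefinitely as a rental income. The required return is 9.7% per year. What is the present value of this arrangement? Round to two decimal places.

A$35,257.73

Periodic rate r = 0.097 per year.
Level perpetuity: PV = PMT / r = 3,420 / (0.097) = A$35,257.73.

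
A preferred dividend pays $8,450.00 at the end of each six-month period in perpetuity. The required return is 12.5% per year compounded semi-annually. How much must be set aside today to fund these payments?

Periodic rate r = 0.125/2 per half-year.
Level perpetuity: PV = PMT / r = 8,450 / (0.125/2) = $135,200.00.

$135,200.00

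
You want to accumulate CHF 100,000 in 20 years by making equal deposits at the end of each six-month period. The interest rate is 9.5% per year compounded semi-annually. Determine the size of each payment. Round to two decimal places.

CHF 879.67

Level ordinary annuity; solve FV = PMT × [((1+r)^n − 1)/r] for PMT.
Periodic rate r = 0.095/2 per half-year; n is counted in half-years.
With n = 40: PMT = 100,000 / ([((1+r)^n − 1)/r]) = CHF 879.67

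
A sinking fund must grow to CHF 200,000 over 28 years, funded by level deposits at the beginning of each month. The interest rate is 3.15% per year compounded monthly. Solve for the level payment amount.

CHF 370.59

Level annuity due; solve FV = PMT × [((1+r)^n − 1)/r] × (1+r) for PMT.
Periodic rate r = 0.0315/12 per month; n is counted in months.
With n = 336: PMT = 200,000 / ([((1+r)^n − 1)/r] × (1+r)) = CHF 370.59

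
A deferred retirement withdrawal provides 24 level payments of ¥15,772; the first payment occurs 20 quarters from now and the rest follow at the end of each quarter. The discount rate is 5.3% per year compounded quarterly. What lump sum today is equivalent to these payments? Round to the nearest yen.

Ordinary annuity of 24 payments, first payment at period 20.
Periodic rate r = 0.053/4 per quarter; n is counted in quarters.
The ordinary-annuity PV formula values the stream one period before the first payment (period 19); discount that back 19 periods:
PV₀ = 15,772 × [1 − (1+r)^−24] / r × (1+r)^−19 = ¥251,088

¥251,088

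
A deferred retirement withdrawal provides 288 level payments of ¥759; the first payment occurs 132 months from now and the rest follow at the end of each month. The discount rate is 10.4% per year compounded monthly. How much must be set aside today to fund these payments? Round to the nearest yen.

¥25,922

Ordinary annuity of 288 payments, first payment at period 132.
Periodic rate r = 0.104/12 per month; n is counted in months.
The ordinary-annuity PV formula values the stream one period before the first payment (period 131); discount that back 131 periods:
PV₀ = 759 × [1 − (1+r)^−288] / r × (1+r)^−131 = ¥25,922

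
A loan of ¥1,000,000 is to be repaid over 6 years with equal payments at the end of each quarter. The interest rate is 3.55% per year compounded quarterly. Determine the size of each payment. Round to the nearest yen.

Level ordinary annuity; solve PV = PMT × [(1 − (1+r)^−n)/r] for PMT.
Periodic rate r = 0.0355/4 per quarter; n is counted in quarters.
With n = 24: PMT = 1,000,000 / ([(1 − (1+r)^−n)/r]) = ¥46,446

¥46,446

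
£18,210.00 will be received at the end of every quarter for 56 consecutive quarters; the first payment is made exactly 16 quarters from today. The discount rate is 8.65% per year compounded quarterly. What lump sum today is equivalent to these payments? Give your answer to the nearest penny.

£426,559.85

Ordinary annuity of 56 payments, first payment at period 16.
Periodic rate r = 0.0865/4 per quarter; n is counted in quarters.
The ordinary-annuity PV formula values the stream one period before the first payment (period 15); discount that back 15 periods:
PV₀ = 18,210 × [1 − (1+r)^−56] / r × (1+r)^−15 = £426,559.85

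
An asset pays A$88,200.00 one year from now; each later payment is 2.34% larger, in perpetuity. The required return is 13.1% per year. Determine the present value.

A$819,702.60

Periodic rate r = 0.131 per year.
Growing perpetuity (Gordon): PV = PMT₁ / (r − g) = 88,200 / (r − 0.0234) = A$819,702.60.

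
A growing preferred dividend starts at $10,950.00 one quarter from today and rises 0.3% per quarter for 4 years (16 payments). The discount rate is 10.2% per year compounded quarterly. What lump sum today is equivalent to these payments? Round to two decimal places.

Periodic rate r = 0.102/4 per quarter; n is counted in quarters.
Growing ordinary annuity: PV = PMT₁ × [1 − ((1+g)/(1+r))^n] / (r − g) = 10,950 × [1 − ((1+0.003)/(1+r))^16] / (r − 0.003) = $145,414.13.

$145,414.13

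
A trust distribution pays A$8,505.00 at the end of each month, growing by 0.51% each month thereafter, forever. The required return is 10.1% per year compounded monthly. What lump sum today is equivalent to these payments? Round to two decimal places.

Periodic rate r = 0.101/12 per month.
Growing perpetuity (Gordon): PV = PMT₁ / (r − g) = 8,505 / (r − 0.0051) = A$2,564,321.61.

A$2,564,321.61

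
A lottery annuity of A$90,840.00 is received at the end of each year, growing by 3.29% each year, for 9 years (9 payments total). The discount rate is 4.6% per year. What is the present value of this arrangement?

A$743,574.07

Periodic rate r = 0.046 per year.
Growing ordinary annuity: PV = PMT₁ × [1 − ((1+g)/(1+r))^n] / (r − g) = 90,840 × [1 − ((1+0.0329)/(1+r))^9] / (r − 0.0329) = A$743,574.07.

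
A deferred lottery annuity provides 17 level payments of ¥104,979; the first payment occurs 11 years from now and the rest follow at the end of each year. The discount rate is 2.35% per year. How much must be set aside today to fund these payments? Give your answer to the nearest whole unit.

¥1,155,289

Ordinary annuity of 17 payments, first payment at period 11.
Periodic rate r = 0.0235 per year.
The ordinary-annuity PV formula values the stream one period before the first payment (period 10); discount that back 10 periods:
PV₀ = 104,979 × [1 − (1+r)^−17] / r × (1+r)^−10 = ¥1,155,289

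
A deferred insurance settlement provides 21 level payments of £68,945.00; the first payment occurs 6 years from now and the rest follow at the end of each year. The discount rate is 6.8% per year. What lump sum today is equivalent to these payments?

£546,397.60

Ordinary annuity of 21 payments, first payment at period 6.
Periodic rate r = 0.068 per year.
The ordinary-annuity PV formula values the stream one period before the first payment (period 5); discount that back 5 periods:
PV₀ = 68,945 × [1 − (1+r)^−21] / r × (1+r)^−5 = £546,397.60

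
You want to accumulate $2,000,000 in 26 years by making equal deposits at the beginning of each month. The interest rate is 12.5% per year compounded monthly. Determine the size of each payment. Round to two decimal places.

Level annuity due; solve FV = PMT × [((1+r)^n − 1)/r] × (1+r) for PMT.
Periodic rate r = 0.125/12 per month; n is counted in months.
With n = 312: PMT = 2,000,000 / ([((1+r)^n − 1)/r] × (1+r)) = $846.40

$846.40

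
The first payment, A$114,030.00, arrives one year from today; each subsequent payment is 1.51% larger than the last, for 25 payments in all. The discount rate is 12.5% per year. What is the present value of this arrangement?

Periodic rate r = 0.125 per year.
Growing ordinary annuity: PV = PMT₁ × [1 − ((1+g)/(1+r))^n] / (r − g) = 114,030 × [1 − ((1+0.0151)/(1+r))^25] / (r − 0.0151) = A$958,159.77.

A$958,159.77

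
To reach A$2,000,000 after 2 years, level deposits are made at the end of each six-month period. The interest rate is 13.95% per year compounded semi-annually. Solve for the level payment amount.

A$450,623.03

Level ordinary annuity; solve FV = PMT × [((1+r)^n − 1)/r] for PMT.
Periodic rate r = 0.1395/2 per half-year; n is counted in half-years.
With n = 4: PMT = 2,000,000 / ([((1+r)^n − 1)/r]) = A$450,623.03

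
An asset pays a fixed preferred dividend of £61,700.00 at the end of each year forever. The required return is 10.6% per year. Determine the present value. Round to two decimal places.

Periodic rate r = 0.106 per year.
Level perpetuity: PV = PMT / r = 61,700 / (0.106) = £582,075.47.

£582,075.47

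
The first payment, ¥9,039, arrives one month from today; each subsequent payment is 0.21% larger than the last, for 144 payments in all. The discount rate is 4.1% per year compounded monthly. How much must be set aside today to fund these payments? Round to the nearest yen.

Periodic rate r = 0.041/12 per month; n is counted in months.
Growing ordinary annuity: PV = PMT₁ × [1 − ((1+g)/(1+r))^n] / (r − g) = 9,039 × [1 − ((1+0.0021)/(1+r))^144] / (r − 0.0021) = ¥1,182,703.

¥1,182,703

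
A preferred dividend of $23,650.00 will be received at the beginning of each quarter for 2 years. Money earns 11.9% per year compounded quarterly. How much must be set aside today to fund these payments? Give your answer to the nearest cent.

This is an annuity due: 8 payments of $23,650.00 at the beginning of each quarter.
Periodic rate r = 0.119/4 per quarter; n is counted in quarters.
PV = PMT × [(1 − (1+r)^−n)/r] × (1+r) = 23,650 × [1 − (1+r)^−8] / r × (1+r) = $171,135.12

$171,135.12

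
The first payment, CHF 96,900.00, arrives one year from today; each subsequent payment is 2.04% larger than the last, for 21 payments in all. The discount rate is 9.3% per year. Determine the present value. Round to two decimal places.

Periodic rate r = 0.093 per year.
Growing ordinary annuity: PV = PMT₁ × [1 − ((1+g)/(1+r))^n] / (r − g) = 96,900 × [1 − ((1+0.0204)/(1+r))^21] / (r − 0.0204) = CHF 1,019,541.95.

CHF 1,019,541.95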